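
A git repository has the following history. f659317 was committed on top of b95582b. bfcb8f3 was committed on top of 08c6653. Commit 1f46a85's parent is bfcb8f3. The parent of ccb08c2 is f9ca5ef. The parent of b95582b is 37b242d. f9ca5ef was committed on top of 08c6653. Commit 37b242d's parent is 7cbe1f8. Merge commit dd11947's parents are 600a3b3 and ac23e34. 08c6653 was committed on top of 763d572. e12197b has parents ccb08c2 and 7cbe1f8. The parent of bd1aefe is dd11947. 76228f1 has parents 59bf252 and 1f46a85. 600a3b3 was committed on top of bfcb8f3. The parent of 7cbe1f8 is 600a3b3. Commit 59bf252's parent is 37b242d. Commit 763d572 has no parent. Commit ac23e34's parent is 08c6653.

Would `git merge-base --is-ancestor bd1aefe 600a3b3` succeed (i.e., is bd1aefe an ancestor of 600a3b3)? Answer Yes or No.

No

Ancestors of 600a3b3: {08c6653, 600a3b3, 763d572, bfcb8f3}.
bd1aefe is not in that set, so it is not an ancestor of 600a3b3.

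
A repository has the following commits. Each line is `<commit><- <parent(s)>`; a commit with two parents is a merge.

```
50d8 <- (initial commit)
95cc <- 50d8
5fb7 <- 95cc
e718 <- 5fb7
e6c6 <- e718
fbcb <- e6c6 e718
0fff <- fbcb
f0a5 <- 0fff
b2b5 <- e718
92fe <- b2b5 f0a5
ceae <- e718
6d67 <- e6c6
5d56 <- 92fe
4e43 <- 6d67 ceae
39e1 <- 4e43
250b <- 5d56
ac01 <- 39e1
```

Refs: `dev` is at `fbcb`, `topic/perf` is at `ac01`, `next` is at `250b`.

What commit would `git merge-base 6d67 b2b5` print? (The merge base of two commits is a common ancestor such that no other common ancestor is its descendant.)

Ancestors of 6d67: {50d8, 5fb7, 6d67, 95cc, e6c6, e718}.
Ancestors of b2b5: {50d8, 5fb7, 95cc, b2b5, e718}.
Common ancestors: {50d8, 5fb7, 95cc, e718}.
Among these, e718 is not an ancestor of any other common ancestor — it is the merge base.

e718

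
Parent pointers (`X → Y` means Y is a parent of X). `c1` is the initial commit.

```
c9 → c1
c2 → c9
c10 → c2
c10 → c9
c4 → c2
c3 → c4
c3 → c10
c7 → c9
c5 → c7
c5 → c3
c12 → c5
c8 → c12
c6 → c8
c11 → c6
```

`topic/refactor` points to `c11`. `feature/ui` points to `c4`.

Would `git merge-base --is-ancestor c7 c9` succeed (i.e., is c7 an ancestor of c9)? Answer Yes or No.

Ancestors of c9: {c1, c9}.
c7 is not in that set, so it is not an ancestor of c9.

No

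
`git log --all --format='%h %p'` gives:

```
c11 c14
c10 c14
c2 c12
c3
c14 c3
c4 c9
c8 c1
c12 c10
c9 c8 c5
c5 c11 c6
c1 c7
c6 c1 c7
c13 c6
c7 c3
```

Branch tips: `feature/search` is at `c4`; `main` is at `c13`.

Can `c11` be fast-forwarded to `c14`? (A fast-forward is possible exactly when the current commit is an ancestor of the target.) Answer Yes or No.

No

A fast-forward from c11 to c14 is possible iff c11 is an ancestor of c14.
Ancestors of c14: {c14, c3}.
c11 is not among them, so fast-forward is not possible.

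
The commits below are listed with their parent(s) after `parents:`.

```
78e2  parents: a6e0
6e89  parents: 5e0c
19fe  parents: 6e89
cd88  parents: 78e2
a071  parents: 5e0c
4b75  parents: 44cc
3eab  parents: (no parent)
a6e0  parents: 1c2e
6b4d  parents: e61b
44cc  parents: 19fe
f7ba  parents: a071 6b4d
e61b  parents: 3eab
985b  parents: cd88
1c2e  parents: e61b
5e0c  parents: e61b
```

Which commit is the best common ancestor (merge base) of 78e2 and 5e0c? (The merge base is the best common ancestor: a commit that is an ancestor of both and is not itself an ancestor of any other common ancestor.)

e61b

Ancestors of 78e2: {1c2e, 3eab, 78e2, a6e0, e61b}.
Ancestors of 5e0c: {3eab, 5e0c, e61b}.
Common ancestors: {3eab, e61b}.
Among these, e61b is not an ancestor of any other common ancestor — it is the merge base.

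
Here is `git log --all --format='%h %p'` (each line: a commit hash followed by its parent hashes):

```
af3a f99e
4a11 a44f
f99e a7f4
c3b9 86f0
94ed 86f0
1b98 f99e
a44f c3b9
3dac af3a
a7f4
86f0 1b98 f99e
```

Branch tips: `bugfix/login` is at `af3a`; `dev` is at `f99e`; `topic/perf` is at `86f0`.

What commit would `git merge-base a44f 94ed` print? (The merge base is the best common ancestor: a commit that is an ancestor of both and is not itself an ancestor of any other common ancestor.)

Ancestors of a44f: {1b98, 86f0, a44f, a7f4, c3b9, f99e}.
Ancestors of 94ed: {1b98, 86f0, 94ed, a7f4, f99e}.
Common ancestors: {1b98, 86f0, a7f4, f99e}.
Among these, 86f0 is not an ancestor of any other common ancestor — it is the merge base.

86f0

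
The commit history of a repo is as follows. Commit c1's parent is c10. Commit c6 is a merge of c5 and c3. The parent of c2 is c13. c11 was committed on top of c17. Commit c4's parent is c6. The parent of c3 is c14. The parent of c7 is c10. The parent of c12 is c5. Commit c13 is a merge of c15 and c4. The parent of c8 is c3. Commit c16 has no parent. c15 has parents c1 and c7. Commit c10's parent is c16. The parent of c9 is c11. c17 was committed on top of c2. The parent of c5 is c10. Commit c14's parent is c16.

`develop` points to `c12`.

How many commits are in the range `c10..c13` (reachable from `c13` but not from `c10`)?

Reachable from c13: {c1, c10, c13, c14, c15, c16, c3, c4, c5, c6, c7}.
Reachable from c10: {c10, c16}.
In c13's history but not c10's: {c1, c13, c14, c15, c3, c4, c5, c6, c7} — 9 commits.

9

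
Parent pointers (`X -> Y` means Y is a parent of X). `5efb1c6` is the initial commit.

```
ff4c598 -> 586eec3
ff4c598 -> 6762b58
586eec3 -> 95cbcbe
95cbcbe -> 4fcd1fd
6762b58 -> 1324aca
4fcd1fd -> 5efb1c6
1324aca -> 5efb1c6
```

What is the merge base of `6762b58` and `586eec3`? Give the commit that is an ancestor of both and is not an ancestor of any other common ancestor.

5efb1c6

Ancestors of 6762b58: {1324aca, 5efb1c6, 6762b58}.
Ancestors of 586eec3: {4fcd1fd, 586eec3, 5efb1c6, 95cbcbe}.
Common ancestors: {5efb1c6}.
The only common ancestor is 5efb1c6, so it is the merge base.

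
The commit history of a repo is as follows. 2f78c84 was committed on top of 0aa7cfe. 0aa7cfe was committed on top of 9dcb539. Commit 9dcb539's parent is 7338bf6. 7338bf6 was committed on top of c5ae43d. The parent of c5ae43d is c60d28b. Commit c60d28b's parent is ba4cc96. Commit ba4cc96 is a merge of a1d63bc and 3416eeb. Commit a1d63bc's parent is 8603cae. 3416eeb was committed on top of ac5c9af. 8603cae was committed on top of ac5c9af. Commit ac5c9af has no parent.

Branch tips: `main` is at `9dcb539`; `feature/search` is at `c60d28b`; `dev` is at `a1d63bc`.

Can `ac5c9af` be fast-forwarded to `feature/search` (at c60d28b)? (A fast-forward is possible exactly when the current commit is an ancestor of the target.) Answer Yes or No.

A fast-forward from ac5c9af to c60d28b is possible iff ac5c9af is an ancestor of c60d28b.
Ancestors of c60d28b: {3416eeb, 8603cae, a1d63bc, ac5c9af, ba4cc96, c60d28b}.
ac5c9af is among them, so fast-forward is possible.

Yes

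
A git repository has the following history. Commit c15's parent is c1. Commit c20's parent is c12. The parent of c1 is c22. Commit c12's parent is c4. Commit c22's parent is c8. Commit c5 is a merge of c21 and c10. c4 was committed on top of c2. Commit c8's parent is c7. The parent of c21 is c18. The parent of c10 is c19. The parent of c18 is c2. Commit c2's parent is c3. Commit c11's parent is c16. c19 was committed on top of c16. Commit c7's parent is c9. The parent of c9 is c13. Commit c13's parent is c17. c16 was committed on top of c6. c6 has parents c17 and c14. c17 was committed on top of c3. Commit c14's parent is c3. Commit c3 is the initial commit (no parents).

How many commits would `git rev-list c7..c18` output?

Reachable from c18: {c18, c2, c3}.
Reachable from c7: {c13, c17, c3, c7, c9}.
In c18's history but not c7's: {c18, c2} — 2 commits.

2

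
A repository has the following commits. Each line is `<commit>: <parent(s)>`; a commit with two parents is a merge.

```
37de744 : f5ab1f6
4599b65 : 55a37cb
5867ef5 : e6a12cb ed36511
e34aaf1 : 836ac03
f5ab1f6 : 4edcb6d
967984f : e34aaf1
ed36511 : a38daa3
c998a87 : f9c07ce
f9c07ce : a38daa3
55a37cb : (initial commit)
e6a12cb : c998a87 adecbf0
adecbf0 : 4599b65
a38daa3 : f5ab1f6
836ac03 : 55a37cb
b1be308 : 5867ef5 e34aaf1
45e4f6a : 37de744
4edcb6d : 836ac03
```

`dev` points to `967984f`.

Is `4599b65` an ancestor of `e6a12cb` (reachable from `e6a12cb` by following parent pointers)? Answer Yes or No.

Ancestors of e6a12cb (commits reachable by following parents): {4599b65, 4edcb6d, 55a37cb, 836ac03, a38daa3, adecbf0, c998a87, e6a12cb, f5ab1f6, f9c07ce}.
4599b65 is in that set, so it is an ancestor of e6a12cb.

Yes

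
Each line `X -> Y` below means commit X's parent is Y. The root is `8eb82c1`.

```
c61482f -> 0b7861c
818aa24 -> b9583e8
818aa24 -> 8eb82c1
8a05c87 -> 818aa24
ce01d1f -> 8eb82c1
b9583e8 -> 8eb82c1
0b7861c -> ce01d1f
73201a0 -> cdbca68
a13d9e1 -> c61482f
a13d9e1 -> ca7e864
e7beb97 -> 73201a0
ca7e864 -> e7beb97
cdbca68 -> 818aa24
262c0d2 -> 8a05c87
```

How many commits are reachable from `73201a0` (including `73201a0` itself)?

5

Walking parent pointers from 73201a0: reachable set = {73201a0, 818aa24, 8eb82c1, b9583e8, cdbca68}.
That is 5 commits.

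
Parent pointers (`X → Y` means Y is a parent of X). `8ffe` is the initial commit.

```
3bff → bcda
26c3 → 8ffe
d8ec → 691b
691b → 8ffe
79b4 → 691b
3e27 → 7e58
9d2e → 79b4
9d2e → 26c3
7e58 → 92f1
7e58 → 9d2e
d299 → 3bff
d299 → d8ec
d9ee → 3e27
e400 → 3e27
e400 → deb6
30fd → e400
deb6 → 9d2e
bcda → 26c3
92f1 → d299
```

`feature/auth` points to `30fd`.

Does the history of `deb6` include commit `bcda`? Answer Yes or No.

No

Ancestors of deb6: {26c3, 691b, 79b4, 8ffe, 9d2e, deb6}.
bcda is not in that set, so it is not an ancestor of deb6.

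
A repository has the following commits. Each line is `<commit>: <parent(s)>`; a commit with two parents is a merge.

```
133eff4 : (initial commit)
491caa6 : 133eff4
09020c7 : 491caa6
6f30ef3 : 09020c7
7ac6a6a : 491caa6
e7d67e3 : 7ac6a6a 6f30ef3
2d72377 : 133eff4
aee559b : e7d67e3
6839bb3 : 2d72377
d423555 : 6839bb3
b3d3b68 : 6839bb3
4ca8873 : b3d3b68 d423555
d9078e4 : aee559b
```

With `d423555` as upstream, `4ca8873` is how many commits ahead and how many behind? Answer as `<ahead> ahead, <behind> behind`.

Reachable from 4ca8873: {133eff4, 2d72377, 4ca8873, 6839bb3, b3d3b68, d423555}.
Reachable from d423555: {133eff4, 2d72377, 6839bb3, d423555}.
Only in 4ca8873's history (ahead): {4ca8873, b3d3b68} — 2.
Only in d423555's history (behind): {} — 0.

2 ahead, 0 behind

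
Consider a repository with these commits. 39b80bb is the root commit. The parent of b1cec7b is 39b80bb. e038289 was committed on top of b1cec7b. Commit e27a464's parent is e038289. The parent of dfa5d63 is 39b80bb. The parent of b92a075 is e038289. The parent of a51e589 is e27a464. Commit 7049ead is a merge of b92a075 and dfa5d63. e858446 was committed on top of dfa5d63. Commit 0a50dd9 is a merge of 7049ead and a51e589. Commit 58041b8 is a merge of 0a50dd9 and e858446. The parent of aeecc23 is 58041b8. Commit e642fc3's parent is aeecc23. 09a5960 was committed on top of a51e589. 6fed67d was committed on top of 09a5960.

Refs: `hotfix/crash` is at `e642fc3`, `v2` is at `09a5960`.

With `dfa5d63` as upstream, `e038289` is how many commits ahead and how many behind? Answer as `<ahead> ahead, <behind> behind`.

Reachable from e038289: {39b80bb, b1cec7b, e038289}.
Reachable from dfa5d63: {39b80bb, dfa5d63}.
Only in e038289's history (ahead): {b1cec7b, e038289} — 2.
Only in dfa5d63's history (behind): {dfa5d63} — 1.

2 ahead, 1 behind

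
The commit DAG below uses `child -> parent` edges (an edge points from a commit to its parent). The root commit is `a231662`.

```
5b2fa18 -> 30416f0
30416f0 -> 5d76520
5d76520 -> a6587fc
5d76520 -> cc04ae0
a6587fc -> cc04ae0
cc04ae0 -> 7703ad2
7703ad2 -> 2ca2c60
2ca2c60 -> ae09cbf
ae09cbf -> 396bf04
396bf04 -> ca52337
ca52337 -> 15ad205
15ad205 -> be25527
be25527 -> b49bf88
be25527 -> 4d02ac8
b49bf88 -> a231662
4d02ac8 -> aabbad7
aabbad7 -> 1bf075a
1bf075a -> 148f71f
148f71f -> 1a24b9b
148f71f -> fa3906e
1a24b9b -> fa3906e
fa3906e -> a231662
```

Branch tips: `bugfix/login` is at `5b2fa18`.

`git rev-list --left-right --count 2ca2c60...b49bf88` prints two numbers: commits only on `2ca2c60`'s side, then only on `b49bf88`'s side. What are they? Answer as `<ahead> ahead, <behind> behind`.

12 ahead, 0 behind

Reachable from 2ca2c60: {148f71f, 15ad205, 1a24b9b, 1bf075a, 2ca2c60, 396bf04, 4d02ac8, a231662, aabbad7, ae09cbf, b49bf88, be25527, ca52337, fa3906e}.
Reachable from b49bf88: {a231662, b49bf88}.
Only in 2ca2c60's history (ahead): {148f71f, 15ad205, 1a24b9b, 1bf075a, 2ca2c60, 396bf04, 4d02ac8, aabbad7, ae09cbf, be25527, ca52337, fa3906e} — 12.
Only in b49bf88's history (behind): {} — 0.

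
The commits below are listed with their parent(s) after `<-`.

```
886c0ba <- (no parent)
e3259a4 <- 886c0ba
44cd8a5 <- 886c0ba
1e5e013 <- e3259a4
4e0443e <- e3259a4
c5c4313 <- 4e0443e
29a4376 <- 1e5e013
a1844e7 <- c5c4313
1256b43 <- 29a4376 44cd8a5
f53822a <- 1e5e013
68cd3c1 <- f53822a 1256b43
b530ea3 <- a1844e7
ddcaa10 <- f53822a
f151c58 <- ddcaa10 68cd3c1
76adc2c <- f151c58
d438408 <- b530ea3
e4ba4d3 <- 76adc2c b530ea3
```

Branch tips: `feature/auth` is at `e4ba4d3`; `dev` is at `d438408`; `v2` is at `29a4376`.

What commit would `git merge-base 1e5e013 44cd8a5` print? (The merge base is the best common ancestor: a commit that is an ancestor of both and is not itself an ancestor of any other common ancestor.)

Ancestors of 1e5e013: {1e5e013, 886c0ba, e3259a4}.
Ancestors of 44cd8a5: {44cd8a5, 886c0ba}.
Common ancestors: {886c0ba}.
The only common ancestor is 886c0ba, so it is the merge base.

886c0ba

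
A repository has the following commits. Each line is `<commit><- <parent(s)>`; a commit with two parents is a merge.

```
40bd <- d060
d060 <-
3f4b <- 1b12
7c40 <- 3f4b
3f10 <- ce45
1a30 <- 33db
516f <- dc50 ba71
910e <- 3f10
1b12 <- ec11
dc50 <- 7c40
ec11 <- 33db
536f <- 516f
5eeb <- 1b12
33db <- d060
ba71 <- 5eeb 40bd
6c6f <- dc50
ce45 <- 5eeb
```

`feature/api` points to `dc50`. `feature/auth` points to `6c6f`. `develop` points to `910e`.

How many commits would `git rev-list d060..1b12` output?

3

Reachable from 1b12: {1b12, 33db, d060, ec11}.
Reachable from d060: {d060}.
In 1b12's history but not d060's: {1b12, 33db, ec11} — 3 commits.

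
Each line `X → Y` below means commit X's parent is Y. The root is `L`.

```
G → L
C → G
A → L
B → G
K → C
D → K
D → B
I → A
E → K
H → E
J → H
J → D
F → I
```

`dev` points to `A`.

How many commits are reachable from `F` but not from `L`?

3

Reachable from F: {A, F, I, L}.
Reachable from L: {L}.
In F's history but not L's: {A, F, I} — 3 commits.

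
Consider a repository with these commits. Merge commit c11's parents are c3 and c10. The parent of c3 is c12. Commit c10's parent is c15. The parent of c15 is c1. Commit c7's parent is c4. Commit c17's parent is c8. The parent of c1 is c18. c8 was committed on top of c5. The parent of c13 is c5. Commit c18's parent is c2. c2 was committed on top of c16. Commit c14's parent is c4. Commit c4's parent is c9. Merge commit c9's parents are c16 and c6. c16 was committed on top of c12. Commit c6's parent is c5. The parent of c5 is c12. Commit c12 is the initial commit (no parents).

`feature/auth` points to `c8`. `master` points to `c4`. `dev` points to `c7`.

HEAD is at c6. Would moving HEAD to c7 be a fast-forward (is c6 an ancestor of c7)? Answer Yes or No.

A fast-forward from c6 to c7 is possible iff c6 is an ancestor of c7.
Ancestors of c7: {c12, c16, c4, c5, c6, c7, c9}.
c6 is among them, so fast-forward is possible.

Yes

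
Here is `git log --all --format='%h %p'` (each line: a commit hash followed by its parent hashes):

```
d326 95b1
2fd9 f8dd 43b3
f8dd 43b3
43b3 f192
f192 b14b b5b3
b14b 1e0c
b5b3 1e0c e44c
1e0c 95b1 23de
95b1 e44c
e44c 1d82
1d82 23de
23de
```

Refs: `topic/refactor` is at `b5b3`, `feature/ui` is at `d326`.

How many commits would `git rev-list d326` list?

5

Walking parent pointers from d326: reachable set = {1d82, 23de, 95b1, d326, e44c}.
That is 5 commits.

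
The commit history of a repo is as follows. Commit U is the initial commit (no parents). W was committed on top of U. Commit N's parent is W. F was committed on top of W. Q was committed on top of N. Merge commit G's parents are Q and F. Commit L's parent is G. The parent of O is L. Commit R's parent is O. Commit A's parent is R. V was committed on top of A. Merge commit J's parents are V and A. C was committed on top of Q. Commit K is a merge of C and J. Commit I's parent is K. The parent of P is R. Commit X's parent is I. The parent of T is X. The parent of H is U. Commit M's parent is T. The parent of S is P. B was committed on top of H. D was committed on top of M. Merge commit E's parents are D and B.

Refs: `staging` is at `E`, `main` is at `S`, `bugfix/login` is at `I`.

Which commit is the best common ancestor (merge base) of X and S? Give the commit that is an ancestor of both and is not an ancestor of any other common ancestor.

Ancestors of X: {A, C, F, G, I, J, K, L, N, O, Q, R, U, V, W, X}.
Ancestors of S: {F, G, L, N, O, P, Q, R, S, U, W}.
Common ancestors: {F, G, L, N, O, Q, R, U, W}.
Among these, R is not an ancestor of any other common ancestor — it is the merge base.

R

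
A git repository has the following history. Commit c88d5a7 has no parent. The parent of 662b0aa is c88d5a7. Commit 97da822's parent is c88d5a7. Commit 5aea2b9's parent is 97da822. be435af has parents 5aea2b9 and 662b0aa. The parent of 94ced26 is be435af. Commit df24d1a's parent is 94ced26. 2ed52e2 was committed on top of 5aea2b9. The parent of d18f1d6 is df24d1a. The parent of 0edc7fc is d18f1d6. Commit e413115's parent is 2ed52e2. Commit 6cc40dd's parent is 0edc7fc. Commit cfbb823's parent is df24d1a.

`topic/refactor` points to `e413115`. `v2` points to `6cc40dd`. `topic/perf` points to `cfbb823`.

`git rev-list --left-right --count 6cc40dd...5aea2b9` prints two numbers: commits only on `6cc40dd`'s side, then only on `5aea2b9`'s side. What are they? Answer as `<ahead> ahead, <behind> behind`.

Reachable from 6cc40dd: {0edc7fc, 5aea2b9, 662b0aa, 6cc40dd, 94ced26, 97da822, be435af, c88d5a7, d18f1d6, df24d1a}.
Reachable from 5aea2b9: {5aea2b9, 97da822, c88d5a7}.
Only in 6cc40dd's history (ahead): {0edc7fc, 662b0aa, 6cc40dd, 94ced26, be435af, d18f1d6, df24d1a} — 7.
Only in 5aea2b9's history (behind): {} — 0.

7 ahead, 0 behind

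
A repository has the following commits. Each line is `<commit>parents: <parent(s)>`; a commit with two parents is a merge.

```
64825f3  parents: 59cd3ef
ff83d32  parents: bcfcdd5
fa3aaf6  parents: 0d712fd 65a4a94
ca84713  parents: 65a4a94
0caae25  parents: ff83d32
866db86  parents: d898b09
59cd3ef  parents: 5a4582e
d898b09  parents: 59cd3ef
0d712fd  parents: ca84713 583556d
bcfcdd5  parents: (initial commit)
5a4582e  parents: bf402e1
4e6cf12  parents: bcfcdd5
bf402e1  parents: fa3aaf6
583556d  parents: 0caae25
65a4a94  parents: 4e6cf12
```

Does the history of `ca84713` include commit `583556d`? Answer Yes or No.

No

Ancestors of ca84713: {4e6cf12, 65a4a94, bcfcdd5, ca84713}.
583556d is not in that set, so it is not an ancestor of ca84713.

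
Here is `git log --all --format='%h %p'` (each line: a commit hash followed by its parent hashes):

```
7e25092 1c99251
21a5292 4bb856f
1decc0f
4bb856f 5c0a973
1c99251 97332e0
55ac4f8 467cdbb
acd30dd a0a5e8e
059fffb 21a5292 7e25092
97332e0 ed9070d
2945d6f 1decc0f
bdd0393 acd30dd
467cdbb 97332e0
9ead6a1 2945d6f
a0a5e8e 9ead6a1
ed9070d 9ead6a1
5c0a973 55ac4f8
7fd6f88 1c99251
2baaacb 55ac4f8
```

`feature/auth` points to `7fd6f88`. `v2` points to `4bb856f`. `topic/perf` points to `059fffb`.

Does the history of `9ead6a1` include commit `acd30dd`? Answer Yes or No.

No

Ancestors of 9ead6a1: {1decc0f, 2945d6f, 9ead6a1}.
acd30dd is not in that set, so it is not an ancestor of 9ead6a1.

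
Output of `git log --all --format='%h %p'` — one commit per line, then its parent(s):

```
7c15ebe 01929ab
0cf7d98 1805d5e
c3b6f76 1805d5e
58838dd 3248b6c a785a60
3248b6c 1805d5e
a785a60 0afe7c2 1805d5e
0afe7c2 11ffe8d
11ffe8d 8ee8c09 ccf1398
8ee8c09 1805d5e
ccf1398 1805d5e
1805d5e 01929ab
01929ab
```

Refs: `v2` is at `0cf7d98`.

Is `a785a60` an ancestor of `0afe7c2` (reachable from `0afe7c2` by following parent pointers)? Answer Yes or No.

No

Ancestors of 0afe7c2: {01929ab, 0afe7c2, 11ffe8d, 1805d5e, 8ee8c09, ccf1398}.
a785a60 is not in that set, so it is not an ancestor of 0afe7c2.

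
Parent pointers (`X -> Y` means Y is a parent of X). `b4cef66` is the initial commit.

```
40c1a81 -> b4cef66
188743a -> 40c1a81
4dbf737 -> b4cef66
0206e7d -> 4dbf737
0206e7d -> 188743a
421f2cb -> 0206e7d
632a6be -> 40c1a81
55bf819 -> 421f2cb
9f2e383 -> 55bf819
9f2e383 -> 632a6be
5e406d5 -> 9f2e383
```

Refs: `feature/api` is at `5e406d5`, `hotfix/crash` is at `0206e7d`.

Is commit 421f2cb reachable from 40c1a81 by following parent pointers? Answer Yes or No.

No

Ancestors of 40c1a81: {40c1a81, b4cef66}.
421f2cb is not in that set, so it is not an ancestor of 40c1a81.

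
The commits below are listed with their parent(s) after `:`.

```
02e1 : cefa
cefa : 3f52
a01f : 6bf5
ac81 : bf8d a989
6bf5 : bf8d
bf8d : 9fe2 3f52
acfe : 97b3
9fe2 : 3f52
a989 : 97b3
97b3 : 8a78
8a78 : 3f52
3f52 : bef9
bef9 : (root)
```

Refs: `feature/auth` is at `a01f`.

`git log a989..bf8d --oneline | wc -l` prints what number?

Reachable from bf8d: {3f52, 9fe2, bef9, bf8d}.
Reachable from a989: {3f52, 8a78, 97b3, a989, bef9}.
In bf8d's history but not a989's: {9fe2, bf8d} — 2 commits.

2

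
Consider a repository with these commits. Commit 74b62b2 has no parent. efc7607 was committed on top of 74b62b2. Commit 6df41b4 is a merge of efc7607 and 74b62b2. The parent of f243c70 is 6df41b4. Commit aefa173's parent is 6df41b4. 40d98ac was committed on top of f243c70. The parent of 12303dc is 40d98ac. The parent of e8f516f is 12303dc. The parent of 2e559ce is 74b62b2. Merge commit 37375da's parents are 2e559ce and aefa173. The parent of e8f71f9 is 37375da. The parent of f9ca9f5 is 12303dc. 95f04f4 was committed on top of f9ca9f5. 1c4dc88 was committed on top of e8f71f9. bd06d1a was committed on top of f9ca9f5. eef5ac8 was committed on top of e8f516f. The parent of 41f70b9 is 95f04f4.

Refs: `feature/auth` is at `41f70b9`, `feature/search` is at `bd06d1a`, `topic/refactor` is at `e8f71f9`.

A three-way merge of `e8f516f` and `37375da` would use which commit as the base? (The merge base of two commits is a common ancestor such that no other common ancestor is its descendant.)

6df41b4

Ancestors of e8f516f: {12303dc, 40d98ac, 6df41b4, 74b62b2, e8f516f, efc7607, f243c70}.
Ancestors of 37375da: {2e559ce, 37375da, 6df41b4, 74b62b2, aefa173, efc7607}.
Common ancestors: {6df41b4, 74b62b2, efc7607}.
Among these, 6df41b4 is not an ancestor of any other common ancestor — it is the merge base.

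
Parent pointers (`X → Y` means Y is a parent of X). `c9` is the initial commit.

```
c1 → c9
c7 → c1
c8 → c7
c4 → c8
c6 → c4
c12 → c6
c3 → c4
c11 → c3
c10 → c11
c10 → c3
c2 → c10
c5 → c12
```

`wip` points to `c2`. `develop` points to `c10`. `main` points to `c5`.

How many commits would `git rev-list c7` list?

Walking parent pointers from c7: reachable set = {c1, c7, c9}.
That is 3 commits.

3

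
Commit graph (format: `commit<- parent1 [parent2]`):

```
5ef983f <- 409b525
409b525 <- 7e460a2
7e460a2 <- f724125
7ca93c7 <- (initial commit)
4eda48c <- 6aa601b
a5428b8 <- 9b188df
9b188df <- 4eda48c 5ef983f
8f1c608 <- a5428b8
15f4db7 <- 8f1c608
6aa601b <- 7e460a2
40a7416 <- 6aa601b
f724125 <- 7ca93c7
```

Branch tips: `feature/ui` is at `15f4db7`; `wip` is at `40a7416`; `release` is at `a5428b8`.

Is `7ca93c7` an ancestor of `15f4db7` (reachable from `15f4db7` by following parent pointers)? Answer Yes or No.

Yes

Ancestors of 15f4db7 (commits reachable by following parents): {15f4db7, 409b525, 4eda48c, 5ef983f, 6aa601b, 7ca93c7, 7e460a2, 8f1c608, 9b188df, a5428b8, f724125}.
7ca93c7 is in that set, so it is an ancestor of 15f4db7.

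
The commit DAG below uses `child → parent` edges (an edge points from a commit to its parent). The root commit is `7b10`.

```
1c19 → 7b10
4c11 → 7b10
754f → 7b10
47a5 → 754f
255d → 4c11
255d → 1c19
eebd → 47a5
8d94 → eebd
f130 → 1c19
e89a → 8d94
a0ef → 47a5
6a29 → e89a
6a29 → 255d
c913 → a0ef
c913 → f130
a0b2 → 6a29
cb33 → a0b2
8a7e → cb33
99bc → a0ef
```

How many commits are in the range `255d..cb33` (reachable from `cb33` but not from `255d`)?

Reachable from cb33: {1c19, 255d, 47a5, 4c11, 6a29, 754f, 7b10, 8d94, a0b2, cb33, e89a, eebd}.
Reachable from 255d: {1c19, 255d, 4c11, 7b10}.
In cb33's history but not 255d's: {47a5, 6a29, 754f, 8d94, a0b2, cb33, e89a, eebd} — 8 commits.

8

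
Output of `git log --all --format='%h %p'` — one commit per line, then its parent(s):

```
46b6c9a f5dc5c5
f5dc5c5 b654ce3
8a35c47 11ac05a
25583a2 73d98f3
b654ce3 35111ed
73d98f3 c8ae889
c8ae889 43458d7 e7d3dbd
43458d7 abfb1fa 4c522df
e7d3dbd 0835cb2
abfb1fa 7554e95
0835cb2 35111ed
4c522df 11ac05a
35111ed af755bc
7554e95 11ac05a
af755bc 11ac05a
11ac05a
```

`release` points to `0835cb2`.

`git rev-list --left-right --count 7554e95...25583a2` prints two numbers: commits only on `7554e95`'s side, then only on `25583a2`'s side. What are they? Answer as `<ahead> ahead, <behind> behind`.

Reachable from 7554e95: {11ac05a, 7554e95}.
Reachable from 25583a2: {0835cb2, 11ac05a, 25583a2, 35111ed, 43458d7, 4c522df, 73d98f3, 7554e95, abfb1fa, af755bc, c8ae889, e7d3dbd}.
Only in 7554e95's history (ahead): {} — 0.
Only in 25583a2's history (behind): {0835cb2, 25583a2, 35111ed, 43458d7, 4c522df, 73d98f3, abfb1fa, af755bc, c8ae889, e7d3dbd} — 10.

0 ahead, 10 behind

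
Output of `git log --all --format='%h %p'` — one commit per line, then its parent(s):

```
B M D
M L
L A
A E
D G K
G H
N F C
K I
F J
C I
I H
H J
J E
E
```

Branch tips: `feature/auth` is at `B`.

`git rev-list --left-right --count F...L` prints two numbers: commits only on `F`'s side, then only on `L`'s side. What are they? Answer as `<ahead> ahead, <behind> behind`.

2 ahead, 2 behind

Reachable from F: {E, F, J}.
Reachable from L: {A, E, L}.
Only in F's history (ahead): {F, J} — 2.
Only in L's history (behind): {A, L} — 2.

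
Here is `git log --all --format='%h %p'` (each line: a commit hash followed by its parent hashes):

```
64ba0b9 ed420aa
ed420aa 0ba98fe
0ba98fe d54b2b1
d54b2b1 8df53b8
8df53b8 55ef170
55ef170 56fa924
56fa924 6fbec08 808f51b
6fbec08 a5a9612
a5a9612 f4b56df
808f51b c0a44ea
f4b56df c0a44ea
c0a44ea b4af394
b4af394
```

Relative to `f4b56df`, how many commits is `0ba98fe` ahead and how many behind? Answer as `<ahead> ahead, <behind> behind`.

Reachable from 0ba98fe: {0ba98fe, 55ef170, 56fa924, 6fbec08, 808f51b, 8df53b8, a5a9612, b4af394, c0a44ea, d54b2b1, f4b56df}.
Reachable from f4b56df: {b4af394, c0a44ea, f4b56df}.
Only in 0ba98fe's history (ahead): {0ba98fe, 55ef170, 56fa924, 6fbec08, 808f51b, 8df53b8, a5a9612, d54b2b1} — 8.
Only in f4b56df's history (behind): {} — 0.

8 ahead, 0 behind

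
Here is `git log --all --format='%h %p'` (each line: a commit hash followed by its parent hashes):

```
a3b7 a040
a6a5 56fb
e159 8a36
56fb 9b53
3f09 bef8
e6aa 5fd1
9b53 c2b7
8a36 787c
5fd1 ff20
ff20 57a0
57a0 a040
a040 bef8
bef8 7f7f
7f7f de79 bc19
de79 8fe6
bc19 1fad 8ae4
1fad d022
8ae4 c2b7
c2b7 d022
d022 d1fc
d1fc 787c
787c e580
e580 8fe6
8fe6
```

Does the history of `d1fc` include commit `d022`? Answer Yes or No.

No

Ancestors of d1fc: {787c, 8fe6, d1fc, e580}.
d022 is not in that set, so it is not an ancestor of d1fc.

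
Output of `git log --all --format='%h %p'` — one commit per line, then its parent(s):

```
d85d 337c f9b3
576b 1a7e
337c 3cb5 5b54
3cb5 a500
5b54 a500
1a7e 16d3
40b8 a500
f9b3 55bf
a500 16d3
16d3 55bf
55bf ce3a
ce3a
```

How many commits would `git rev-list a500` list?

Walking parent pointers from a500: reachable set = {16d3, 55bf, a500, ce3a}.
That is 4 commits.

4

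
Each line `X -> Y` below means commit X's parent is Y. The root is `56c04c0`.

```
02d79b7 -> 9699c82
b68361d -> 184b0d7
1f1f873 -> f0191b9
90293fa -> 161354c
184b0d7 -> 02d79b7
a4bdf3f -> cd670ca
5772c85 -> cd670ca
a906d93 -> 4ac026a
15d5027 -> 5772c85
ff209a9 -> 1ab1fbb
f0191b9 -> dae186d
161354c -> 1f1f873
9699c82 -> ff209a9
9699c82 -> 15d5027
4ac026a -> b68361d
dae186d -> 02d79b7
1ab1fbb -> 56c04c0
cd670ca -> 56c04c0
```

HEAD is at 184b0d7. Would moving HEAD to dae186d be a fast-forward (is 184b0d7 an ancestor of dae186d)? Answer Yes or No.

A fast-forward from 184b0d7 to dae186d is possible iff 184b0d7 is an ancestor of dae186d.
Ancestors of dae186d: {02d79b7, 15d5027, 1ab1fbb, 56c04c0, 5772c85, 9699c82, cd670ca, dae186d, ff209a9}.
184b0d7 is not among them, so fast-forward is not possible.

No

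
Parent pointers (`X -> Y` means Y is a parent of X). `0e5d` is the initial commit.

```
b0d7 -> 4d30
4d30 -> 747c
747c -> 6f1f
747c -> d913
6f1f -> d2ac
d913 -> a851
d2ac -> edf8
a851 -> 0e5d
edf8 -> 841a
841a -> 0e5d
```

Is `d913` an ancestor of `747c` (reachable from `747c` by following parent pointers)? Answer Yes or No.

Ancestors of 747c (commits reachable by following parents): {0e5d, 6f1f, 747c, 841a, a851, d2ac, d913, edf8}.
d913 is in that set, so it is an ancestor of 747c.

Yes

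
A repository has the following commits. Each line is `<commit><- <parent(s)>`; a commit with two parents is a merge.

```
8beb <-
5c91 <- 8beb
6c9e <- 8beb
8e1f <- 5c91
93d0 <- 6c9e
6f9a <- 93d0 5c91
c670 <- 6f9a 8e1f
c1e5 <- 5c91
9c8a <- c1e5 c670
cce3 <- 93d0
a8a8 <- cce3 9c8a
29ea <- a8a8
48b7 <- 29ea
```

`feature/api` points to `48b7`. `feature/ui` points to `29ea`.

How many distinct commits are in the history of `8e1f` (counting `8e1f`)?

Walking parent pointers from 8e1f: reachable set = {5c91, 8beb, 8e1f}.
That is 3 commits.

3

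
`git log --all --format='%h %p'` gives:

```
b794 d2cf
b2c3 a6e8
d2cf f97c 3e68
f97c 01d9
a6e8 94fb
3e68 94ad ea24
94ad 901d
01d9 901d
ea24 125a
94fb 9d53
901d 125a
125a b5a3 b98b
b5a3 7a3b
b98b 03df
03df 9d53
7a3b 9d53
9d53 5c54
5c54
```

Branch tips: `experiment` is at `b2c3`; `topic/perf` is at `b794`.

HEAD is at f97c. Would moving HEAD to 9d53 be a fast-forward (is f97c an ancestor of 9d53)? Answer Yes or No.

A fast-forward from f97c to 9d53 is possible iff f97c is an ancestor of 9d53.
Ancestors of 9d53: {5c54, 9d53}.
f97c is not among them, so fast-forward is not possible.

No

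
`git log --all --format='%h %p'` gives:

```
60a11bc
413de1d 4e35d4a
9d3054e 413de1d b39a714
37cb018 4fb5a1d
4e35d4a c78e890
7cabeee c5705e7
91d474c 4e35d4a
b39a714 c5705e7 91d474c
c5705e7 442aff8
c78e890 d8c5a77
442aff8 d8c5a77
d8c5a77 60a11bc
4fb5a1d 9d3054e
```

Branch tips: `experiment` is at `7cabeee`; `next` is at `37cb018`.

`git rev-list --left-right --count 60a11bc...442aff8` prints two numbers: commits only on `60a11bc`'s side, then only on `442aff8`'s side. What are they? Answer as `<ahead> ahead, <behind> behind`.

0 ahead, 2 behind

Reachable from 60a11bc: {60a11bc}.
Reachable from 442aff8: {442aff8, 60a11bc, d8c5a77}.
Only in 60a11bc's history (ahead): {} — 0.
Only in 442aff8's history (behind): {442aff8, d8c5a77} — 2.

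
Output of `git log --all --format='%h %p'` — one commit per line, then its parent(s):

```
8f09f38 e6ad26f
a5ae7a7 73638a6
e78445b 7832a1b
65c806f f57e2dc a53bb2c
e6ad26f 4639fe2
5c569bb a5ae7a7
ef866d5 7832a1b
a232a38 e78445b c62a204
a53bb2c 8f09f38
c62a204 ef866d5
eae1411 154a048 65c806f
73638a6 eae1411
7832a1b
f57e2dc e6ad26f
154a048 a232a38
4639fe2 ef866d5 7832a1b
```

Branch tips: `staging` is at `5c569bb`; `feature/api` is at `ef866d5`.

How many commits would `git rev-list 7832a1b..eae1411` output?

Reachable from eae1411: {154a048, 4639fe2, 65c806f, 7832a1b, 8f09f38, a232a38, a53bb2c, c62a204, e6ad26f, e78445b, eae1411, ef866d5, f57e2dc}.
Reachable from 7832a1b: {7832a1b}.
In eae1411's history but not 7832a1b's: {154a048, 4639fe2, 65c806f, 8f09f38, a232a38, a53bb2c, c62a204, e6ad26f, e78445b, eae1411, ef866d5, f57e2dc} — 12 commits.

12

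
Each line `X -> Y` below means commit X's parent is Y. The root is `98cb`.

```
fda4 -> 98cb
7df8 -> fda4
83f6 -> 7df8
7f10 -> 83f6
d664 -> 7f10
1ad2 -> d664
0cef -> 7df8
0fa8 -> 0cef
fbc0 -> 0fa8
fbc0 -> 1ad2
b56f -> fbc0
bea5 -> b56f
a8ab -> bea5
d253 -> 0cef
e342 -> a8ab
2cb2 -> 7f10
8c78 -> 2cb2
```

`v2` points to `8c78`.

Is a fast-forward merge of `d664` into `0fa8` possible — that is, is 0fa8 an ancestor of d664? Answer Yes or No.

No

A fast-forward from 0fa8 to d664 is possible iff 0fa8 is an ancestor of d664.
Ancestors of d664: {7df8, 7f10, 83f6, 98cb, d664, fda4}.
0fa8 is not among them, so fast-forward is not possible.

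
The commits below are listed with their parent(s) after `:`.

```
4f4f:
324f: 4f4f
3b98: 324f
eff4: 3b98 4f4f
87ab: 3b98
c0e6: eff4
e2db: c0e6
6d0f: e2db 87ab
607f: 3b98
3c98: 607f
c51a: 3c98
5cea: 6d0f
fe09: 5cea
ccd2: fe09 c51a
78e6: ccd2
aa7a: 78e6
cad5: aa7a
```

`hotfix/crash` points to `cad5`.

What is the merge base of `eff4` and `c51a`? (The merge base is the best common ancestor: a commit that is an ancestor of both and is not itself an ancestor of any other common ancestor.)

3b98

Ancestors of eff4: {324f, 3b98, 4f4f, eff4}.
Ancestors of c51a: {324f, 3b98, 3c98, 4f4f, 607f, c51a}.
Common ancestors: {324f, 3b98, 4f4f}.
Among these, 3b98 is not an ancestor of any other common ancestor — it is the merge base.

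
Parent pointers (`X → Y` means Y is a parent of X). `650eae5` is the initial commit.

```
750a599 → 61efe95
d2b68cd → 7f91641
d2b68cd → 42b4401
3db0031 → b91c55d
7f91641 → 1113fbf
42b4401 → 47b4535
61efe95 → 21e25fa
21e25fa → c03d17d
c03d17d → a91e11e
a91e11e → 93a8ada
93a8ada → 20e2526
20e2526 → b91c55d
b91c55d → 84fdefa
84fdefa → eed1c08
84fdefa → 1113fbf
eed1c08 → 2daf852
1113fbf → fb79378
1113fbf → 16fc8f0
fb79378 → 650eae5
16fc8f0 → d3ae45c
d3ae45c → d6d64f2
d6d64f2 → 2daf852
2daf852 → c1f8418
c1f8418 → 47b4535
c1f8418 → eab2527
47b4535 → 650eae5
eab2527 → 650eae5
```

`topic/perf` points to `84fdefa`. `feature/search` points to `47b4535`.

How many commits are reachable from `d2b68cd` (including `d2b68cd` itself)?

Walking parent pointers from d2b68cd: reachable set = {1113fbf, 16fc8f0, 2daf852, 42b4401, 47b4535, 650eae5, 7f91641, c1f8418, d2b68cd, d3ae45c, d6d64f2, eab2527, fb79378}.
That is 13 commits.

13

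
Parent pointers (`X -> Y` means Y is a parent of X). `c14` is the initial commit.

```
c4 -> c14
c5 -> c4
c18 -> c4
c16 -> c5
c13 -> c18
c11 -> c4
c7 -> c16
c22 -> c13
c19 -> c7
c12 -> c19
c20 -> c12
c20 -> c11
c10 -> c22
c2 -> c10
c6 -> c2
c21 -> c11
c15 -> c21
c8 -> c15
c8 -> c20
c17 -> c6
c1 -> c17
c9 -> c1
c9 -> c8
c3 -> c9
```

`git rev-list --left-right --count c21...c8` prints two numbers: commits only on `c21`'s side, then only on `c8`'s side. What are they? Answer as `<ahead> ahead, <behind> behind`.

Reachable from c21: {c11, c14, c21, c4}.
Reachable from c8: {c11, c12, c14, c15, c16, c19, c20, c21, c4, c5, c7, c8}.
Only in c21's history (ahead): {} — 0.
Only in c8's history (behind): {c12, c15, c16, c19, c20, c5, c7, c8} — 8.

0 ahead, 8 behind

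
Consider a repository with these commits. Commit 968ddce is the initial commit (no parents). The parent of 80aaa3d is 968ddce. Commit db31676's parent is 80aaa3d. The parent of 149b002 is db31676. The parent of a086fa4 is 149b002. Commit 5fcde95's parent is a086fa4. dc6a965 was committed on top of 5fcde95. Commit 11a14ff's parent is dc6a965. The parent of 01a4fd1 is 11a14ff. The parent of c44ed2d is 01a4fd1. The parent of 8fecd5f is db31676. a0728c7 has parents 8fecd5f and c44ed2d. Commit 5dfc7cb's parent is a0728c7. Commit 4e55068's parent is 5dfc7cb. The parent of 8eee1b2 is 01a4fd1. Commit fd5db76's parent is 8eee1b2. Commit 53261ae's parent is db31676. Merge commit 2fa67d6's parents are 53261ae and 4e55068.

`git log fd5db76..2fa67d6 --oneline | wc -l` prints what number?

7

Reachable from 2fa67d6: {01a4fd1, 11a14ff, 149b002, 2fa67d6, 4e55068, 53261ae, 5dfc7cb, 5fcde95, 80aaa3d, 8fecd5f, 968ddce, a0728c7, a086fa4, c44ed2d, db31676, dc6a965}.
Reachable from fd5db76: {01a4fd1, 11a14ff, 149b002, 5fcde95, 80aaa3d, 8eee1b2, 968ddce, a086fa4, db31676, dc6a965, fd5db76}.
In 2fa67d6's history but not fd5db76's: {2fa67d6, 4e55068, 53261ae, 5dfc7cb, 8fecd5f, a0728c7, c44ed2d} — 7 commits.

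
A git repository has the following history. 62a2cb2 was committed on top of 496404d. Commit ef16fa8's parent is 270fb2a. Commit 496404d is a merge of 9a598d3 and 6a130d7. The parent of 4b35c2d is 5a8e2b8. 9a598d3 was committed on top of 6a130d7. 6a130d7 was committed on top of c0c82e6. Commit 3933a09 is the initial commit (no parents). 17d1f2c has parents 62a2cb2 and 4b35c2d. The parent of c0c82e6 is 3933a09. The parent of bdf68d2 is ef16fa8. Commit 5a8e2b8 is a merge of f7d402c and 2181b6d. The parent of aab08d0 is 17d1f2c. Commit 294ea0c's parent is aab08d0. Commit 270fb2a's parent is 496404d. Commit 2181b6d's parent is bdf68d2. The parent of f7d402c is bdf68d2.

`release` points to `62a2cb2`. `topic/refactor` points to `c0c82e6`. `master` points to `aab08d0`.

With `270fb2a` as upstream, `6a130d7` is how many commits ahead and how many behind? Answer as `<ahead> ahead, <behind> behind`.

Reachable from 6a130d7: {3933a09, 6a130d7, c0c82e6}.
Reachable from 270fb2a: {270fb2a, 3933a09, 496404d, 6a130d7, 9a598d3, c0c82e6}.
Only in 6a130d7's history (ahead): {} — 0.
Only in 270fb2a's history (behind): {270fb2a, 496404d, 9a598d3} — 3.

0 ahead, 3 behind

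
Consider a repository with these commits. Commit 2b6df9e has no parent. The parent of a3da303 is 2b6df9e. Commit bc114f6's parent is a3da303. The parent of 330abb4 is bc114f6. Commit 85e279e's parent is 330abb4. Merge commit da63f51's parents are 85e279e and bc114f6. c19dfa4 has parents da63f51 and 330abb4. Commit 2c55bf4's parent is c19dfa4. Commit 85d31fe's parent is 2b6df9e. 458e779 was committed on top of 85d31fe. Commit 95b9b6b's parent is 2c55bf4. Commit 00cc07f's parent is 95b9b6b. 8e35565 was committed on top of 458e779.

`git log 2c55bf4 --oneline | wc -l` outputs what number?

Walking parent pointers from 2c55bf4: reachable set = {2b6df9e, 2c55bf4, 330abb4, 85e279e, a3da303, bc114f6, c19dfa4, da63f51}.
That is 8 commits.

8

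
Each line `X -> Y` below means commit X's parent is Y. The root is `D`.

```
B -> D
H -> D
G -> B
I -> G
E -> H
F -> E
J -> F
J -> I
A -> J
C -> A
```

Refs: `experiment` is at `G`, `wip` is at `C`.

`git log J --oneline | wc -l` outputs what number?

8

Walking parent pointers from J: reachable set = {B, D, E, F, G, H, I, J}.
That is 8 commits.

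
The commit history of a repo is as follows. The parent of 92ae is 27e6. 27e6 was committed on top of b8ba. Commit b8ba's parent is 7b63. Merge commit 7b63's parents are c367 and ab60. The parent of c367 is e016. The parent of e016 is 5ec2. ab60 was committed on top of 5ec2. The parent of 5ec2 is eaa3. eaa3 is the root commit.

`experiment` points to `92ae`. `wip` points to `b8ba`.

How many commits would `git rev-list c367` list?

4

Walking parent pointers from c367: reachable set = {5ec2, c367, e016, eaa3}.
That is 4 commits.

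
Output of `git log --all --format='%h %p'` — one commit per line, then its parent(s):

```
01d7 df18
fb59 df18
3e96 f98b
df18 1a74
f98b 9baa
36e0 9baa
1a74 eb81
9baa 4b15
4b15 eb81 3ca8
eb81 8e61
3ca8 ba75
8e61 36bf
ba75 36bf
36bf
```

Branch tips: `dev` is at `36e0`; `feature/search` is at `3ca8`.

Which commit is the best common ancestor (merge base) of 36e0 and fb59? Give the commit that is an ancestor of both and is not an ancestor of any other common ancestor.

eb81

Ancestors of 36e0: {36bf, 36e0, 3ca8, 4b15, 8e61, 9baa, ba75, eb81}.
Ancestors of fb59: {1a74, 36bf, 8e61, df18, eb81, fb59}.
Common ancestors: {36bf, 8e61, eb81}.
Among these, eb81 is not an ancestor of any other common ancestor — it is the merge base.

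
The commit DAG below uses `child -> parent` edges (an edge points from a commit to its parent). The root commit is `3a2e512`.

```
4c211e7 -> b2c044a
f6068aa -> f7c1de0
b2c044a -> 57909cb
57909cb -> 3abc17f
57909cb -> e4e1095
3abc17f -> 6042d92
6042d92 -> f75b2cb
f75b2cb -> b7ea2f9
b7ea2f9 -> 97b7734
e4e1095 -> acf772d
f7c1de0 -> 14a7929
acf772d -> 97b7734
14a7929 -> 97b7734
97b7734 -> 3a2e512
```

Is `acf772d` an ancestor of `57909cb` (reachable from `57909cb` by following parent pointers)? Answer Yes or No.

Yes

Ancestors of 57909cb (commits reachable by following parents): {3a2e512, 3abc17f, 57909cb, 6042d92, 97b7734, acf772d, b7ea2f9, e4e1095, f75b2cb}.
acf772d is in that set, so it is an ancestor of 57909cb.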